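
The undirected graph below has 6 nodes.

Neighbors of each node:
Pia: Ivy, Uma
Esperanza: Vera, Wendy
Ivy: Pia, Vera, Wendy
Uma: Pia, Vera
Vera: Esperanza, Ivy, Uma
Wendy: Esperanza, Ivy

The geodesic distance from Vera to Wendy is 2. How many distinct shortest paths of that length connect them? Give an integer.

The shortest distance is 2. The length-2 paths are: Vera–Esperanza–Wendy; Vera–Ivy–Wendy.
That gives 2 distinct shortest paths.

2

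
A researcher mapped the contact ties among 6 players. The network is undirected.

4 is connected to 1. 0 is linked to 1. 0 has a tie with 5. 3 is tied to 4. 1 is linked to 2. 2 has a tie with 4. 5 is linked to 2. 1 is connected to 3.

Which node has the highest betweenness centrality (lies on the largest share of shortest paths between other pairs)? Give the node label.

Unnormalized betweenness of each node: 0:5/6, 1:11/3, 2:13/6, 3:0, 4:5/6, 5:1/2.
1 has the largest value, 11/3, making it the main broker — the node through which the most shortest paths run.

1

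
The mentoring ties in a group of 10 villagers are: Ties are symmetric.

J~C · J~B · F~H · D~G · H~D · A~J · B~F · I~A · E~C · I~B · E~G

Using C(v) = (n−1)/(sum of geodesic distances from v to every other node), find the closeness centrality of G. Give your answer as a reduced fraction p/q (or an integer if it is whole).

Distances from G: A:4, B:4, C:2, D:1, E:1, F:3, H:2, I:5, J:3. Sum = 25.
n = 10, so closeness = 9/25.

9/25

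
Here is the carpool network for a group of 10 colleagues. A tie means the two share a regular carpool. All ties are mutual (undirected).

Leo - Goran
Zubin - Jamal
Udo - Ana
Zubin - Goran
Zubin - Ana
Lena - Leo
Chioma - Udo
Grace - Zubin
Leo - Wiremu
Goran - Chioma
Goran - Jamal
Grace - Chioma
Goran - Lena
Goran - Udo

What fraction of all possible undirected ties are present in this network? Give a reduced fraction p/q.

14/45

There are 14 edges and 10 nodes, so the maximum possible is C(10,2) = 45.
Density = 14/45.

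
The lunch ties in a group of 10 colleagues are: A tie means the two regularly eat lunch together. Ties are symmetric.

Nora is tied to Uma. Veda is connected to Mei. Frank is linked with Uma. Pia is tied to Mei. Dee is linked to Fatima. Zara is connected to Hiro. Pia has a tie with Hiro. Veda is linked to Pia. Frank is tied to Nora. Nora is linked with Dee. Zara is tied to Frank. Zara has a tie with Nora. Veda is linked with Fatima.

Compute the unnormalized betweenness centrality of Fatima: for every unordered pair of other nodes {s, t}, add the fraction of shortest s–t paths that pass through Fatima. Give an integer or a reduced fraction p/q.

Pairs whose geodesics pass through Fatima — Dee–Veda: 1; Dee–Mei: 1; Dee–Pia: 1; Veda–Frank: 1/2; Veda–Uma: 1; Veda–Nora: 1; Mei–Uma: 1/3; Mei–Nora: 1/2.
All other pairs contribute 0.
Summing the contributions gives betweenness(Fatima) = 19/3.

19/3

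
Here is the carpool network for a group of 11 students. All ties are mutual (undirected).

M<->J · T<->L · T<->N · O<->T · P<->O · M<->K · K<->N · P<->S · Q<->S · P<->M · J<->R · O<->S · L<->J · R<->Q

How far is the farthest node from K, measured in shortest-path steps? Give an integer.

Distances from K: J:2, L:3, M:1, N:1, O:3, P:2, Q:4, R:3, S:3, T:2.
The largest is 4 (to Q), so the eccentricity of K is 4.

4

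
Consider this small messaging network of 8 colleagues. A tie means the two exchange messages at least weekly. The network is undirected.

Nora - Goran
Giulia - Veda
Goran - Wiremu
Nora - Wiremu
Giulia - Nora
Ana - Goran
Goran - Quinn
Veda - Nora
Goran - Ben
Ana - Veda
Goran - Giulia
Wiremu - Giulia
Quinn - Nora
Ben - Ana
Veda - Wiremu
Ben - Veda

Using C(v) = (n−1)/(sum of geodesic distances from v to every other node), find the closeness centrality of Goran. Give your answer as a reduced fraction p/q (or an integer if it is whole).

7/8

Distances from Goran: Ana:1, Ben:1, Giulia:1, Nora:1, Quinn:1, Veda:2, Wiremu:1. Sum = 8.
n = 8, so closeness = 7/8.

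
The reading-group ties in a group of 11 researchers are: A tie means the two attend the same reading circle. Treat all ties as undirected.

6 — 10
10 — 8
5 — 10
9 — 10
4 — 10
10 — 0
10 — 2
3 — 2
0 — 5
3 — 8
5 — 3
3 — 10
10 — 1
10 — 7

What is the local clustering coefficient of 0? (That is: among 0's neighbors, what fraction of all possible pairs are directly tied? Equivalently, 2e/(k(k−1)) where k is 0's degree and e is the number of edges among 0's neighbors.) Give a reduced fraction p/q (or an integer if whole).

0's neighbors: 5 and 10 (k = 2).
Possible neighbor pairs: C(2,2) = 1. Edges among them: 5–10 → e = 1.
Clustering(0) = 1/1.

1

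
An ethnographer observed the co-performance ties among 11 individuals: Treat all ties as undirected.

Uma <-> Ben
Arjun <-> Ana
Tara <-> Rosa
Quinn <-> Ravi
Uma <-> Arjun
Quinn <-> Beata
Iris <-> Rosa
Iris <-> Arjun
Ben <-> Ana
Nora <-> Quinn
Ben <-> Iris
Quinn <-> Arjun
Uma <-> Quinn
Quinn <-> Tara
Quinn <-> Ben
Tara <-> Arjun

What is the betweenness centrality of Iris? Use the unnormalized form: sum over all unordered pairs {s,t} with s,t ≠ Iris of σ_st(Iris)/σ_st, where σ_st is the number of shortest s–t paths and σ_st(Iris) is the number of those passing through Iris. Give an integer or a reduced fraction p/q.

35/12

Pairs whose geodesics pass through Iris — Rosa–Ana: 2/3; Rosa–Ben: 1; Rosa–Arjun: 1/2; Rosa–Uma: 2/4; Ben–Arjun: 1/4.
All other pairs contribute 0.
Summing the contributions gives betweenness(Iris) = 35/12.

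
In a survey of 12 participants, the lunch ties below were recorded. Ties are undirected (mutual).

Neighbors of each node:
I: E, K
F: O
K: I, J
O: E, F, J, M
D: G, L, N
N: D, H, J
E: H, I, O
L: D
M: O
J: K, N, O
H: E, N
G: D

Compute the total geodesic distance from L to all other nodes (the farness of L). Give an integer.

Distances from L: D:1, E:4, F:5, G:2, H:3, I:5, J:3, K:4, M:5, N:2, O:4.
Sum = 1 + 4 + 5 + 2 + 3 + 5 + 3 + 4 + 5 + 2 + 4 = 38.

38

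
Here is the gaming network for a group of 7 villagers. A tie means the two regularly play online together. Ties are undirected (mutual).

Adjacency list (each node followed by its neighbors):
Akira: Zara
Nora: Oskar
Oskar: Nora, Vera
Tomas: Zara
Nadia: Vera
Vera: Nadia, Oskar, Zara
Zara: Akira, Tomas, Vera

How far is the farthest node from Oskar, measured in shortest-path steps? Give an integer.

3

Distances from Oskar: Akira:3, Nadia:2, Nora:1, Tomas:3, Vera:1, Zara:2.
The largest is 3 (to Tomas and Akira), so the eccentricity of Oskar is 3.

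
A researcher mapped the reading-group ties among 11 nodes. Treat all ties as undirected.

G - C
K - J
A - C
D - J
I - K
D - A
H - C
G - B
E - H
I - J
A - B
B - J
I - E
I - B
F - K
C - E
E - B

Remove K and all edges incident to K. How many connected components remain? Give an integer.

Without K, the remaining ties split the others into: {A, B, C, D, E, G, H, I, J}; {F}.
That's 2 separate components.

2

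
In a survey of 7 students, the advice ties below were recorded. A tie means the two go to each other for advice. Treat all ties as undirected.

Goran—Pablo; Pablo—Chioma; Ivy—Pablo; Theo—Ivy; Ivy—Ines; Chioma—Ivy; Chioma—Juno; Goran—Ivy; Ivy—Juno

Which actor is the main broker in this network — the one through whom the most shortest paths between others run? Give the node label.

Unnormalized betweenness of each node: Chioma:1/2, Goran:0, Ines:0, Ivy:11, Juno:0, Pablo:1/2, Theo:0.
Ivy has the largest value, 11, making it the main broker — the node through which the most shortest paths run.

Ivy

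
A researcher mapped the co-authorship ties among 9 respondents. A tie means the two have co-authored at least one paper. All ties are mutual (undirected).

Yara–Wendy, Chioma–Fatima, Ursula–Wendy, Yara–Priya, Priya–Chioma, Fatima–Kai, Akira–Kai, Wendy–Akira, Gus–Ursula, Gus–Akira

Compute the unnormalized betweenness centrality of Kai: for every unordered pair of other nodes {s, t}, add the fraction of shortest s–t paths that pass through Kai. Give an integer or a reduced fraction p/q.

Pairs whose geodesics pass through Kai — Fatima–Wendy: 1; Fatima–Ursula: 2/2; Fatima–Gus: 1; Fatima–Akira: 1; Chioma–Gus: 1; Chioma–Akira: 1.
All other pairs contribute 0.
Summing the contributions gives betweenness(Kai) = 6.

6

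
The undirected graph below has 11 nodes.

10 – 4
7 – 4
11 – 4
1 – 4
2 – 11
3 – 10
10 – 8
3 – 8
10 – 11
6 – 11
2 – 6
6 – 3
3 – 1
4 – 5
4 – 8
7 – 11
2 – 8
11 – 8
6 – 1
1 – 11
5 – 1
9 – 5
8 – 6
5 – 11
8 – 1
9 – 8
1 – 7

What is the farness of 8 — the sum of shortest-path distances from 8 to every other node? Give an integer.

Distances from 8: 1:1, 2:1, 3:1, 4:1, 5:2, 6:1, 7:2, 9:1, 10:1, 11:1.
Sum = 1 + 1 + 1 + 1 + 2 + 1 + 2 + 1 + 1 + 1 = 12.

12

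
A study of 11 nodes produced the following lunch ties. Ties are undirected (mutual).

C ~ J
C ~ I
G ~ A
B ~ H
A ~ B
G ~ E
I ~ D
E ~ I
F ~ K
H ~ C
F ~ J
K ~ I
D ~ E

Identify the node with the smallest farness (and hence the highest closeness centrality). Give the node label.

I

Farness (sum of distances to all others) for each node — A:28, B:27, C:19, D:24, E:21, F:28, G:25, H:23, I:18, J:25, K:24.
The smallest farness is 18, for I, so I has the highest closeness.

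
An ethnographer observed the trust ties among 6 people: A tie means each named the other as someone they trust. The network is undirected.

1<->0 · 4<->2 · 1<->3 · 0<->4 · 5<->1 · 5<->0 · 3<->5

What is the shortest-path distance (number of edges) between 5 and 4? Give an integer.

One shortest route is 5 – 0 – 4, which uses 2 edges, and 5 and 4 are not directly tied, so nothing shorter exists. So d(5,4) = 2.

2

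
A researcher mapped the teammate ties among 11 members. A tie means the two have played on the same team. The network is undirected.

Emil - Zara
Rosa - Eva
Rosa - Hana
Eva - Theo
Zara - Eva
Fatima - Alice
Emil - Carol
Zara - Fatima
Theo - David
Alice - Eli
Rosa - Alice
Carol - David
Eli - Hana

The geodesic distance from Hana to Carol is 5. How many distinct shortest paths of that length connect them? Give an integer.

The shortest distance is 5. The length-5 paths are: Hana–Rosa–Eva–Theo–David–Carol; Hana–Rosa–Eva–Zara–Emil–Carol.
That gives 2 distinct shortest paths.

2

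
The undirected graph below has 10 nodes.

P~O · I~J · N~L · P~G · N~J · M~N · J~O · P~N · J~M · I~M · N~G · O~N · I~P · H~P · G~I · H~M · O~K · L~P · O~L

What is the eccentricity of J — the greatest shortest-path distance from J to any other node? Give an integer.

2

Distances from J: G:2, H:2, I:1, K:2, L:2, M:1, N:1, O:1, P:2.
The largest is 2 (to H, P, L, K, and G), so the eccentricity of J is 2.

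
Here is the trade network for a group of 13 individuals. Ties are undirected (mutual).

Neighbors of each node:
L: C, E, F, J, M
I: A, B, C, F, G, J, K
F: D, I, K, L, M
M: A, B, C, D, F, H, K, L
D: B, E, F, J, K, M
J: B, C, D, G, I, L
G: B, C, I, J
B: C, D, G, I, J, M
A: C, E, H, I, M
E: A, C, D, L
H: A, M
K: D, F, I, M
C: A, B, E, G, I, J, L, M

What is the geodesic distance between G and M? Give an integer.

2

One shortest route is G – C – M, which uses 2 edges, and G and M are not directly tied, so nothing shorter exists. So d(G,M) = 2.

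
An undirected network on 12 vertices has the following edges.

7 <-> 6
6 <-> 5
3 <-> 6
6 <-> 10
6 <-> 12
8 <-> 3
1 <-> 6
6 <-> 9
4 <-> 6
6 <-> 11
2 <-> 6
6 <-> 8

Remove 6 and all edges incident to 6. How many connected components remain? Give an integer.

Without 6, the remaining ties split the others into: {5}; {7}; {3, 8}; {12}; {1}; {4}; {9}; {10}; {11}; {2}.
That's 10 separate components.

10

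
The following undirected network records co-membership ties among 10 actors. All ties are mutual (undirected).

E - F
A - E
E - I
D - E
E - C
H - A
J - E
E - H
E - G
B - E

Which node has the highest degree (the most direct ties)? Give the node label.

Degrees — A:2, B:1, C:1, D:1, E:9, F:1, G:1, H:2, I:1, J:1.
The maximum is 9, attained only by E.

E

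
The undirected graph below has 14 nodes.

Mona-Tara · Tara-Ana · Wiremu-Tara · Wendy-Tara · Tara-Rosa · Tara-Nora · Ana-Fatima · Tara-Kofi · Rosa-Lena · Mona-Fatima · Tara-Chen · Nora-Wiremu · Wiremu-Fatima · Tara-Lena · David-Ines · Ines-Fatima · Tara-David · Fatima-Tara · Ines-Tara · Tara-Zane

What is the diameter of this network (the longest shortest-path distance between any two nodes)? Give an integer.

Eccentricity of each node (its greatest distance to any other): Ana:2, Chen:2, David:2, Fatima:2, Ines:2, Kofi:2, Lena:2, Mona:2, Nora:2, Rosa:2, Tara:1, Wendy:2, Wiremu:2, Zane:2.
The maximum eccentricity is 2, realized for instance by the pair Nora–Lena via Nora – Tara – Lena. So the diameter is 2.

2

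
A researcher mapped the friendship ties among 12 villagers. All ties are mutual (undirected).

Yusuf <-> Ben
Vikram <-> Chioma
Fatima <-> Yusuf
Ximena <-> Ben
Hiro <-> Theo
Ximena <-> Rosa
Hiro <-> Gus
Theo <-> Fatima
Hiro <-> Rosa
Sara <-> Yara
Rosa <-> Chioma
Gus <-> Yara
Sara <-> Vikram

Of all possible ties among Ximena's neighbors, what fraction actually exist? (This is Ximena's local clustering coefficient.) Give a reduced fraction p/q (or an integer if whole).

0

Ximena's neighbors: Ben and Rosa (k = 2).
Possible neighbor pairs: C(2,2) = 1. Edges among them: none → e = 0.
Clustering(Ximena) = 0/1.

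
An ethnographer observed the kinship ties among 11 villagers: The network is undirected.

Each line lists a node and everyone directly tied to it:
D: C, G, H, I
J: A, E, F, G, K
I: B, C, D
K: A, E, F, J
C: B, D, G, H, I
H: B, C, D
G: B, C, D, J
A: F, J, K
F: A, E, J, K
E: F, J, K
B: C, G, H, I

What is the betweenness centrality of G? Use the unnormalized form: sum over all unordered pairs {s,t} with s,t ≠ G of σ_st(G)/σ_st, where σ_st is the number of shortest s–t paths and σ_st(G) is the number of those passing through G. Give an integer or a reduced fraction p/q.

Pairs whose geodesics pass through G — H–F: 3/3; H–A: 3/3; H–K: 3/3; H–E: 3/3; H–J: 3/3; C–F: 1; C–A: 1; C–K: 1; C–E: 1; C–J: 1; D–B: 1/4; D–F: 1; D–A: 1; D–K: 1 … (+12 more pairs).
All other pairs contribute 0.
Summing the contributions gives betweenness(G) = 101/4.

101/4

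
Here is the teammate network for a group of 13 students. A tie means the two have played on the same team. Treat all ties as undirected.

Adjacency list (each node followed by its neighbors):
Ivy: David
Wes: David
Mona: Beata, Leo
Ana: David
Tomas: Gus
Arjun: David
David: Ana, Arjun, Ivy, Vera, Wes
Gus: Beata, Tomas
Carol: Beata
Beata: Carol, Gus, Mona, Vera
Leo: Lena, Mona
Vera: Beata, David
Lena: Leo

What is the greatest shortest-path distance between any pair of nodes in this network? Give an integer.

Eccentricity of each node (its greatest distance to any other): Ana:6, Arjun:6, Beata:3, Carol:4, David:5, Gus:4, Ivy:6, Lena:6, Leo:5, Mona:4, Tomas:5, Vera:4, Wes:6.
The maximum eccentricity is 6, realized for instance by the pair Ivy–Lena via Ivy – David – Vera – Beata – Mona – Leo – Lena. So the diameter is 6.

6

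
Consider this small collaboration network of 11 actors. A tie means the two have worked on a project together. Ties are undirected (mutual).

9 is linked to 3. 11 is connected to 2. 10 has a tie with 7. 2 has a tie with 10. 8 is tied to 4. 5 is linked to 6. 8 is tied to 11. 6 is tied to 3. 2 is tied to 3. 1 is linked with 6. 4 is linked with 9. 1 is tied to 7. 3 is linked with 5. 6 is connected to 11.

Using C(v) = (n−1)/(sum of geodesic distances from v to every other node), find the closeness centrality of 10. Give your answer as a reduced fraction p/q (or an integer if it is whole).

5/12

Distances from 10: 1:2, 2:1, 3:2, 4:4, 5:3, 6:3, 7:1, 8:3, 9:3, 11:2. Sum = 24.
n = 11, so closeness = 10/24 = 5/12.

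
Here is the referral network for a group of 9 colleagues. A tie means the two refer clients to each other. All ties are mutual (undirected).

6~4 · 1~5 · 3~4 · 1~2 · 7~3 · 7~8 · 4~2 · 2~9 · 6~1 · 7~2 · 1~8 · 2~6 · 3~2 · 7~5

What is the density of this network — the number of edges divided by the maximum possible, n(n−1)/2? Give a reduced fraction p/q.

7/18

There are 14 edges and 9 nodes, so the maximum possible is C(9,2) = 36.
Density = 14/36 = 7/18.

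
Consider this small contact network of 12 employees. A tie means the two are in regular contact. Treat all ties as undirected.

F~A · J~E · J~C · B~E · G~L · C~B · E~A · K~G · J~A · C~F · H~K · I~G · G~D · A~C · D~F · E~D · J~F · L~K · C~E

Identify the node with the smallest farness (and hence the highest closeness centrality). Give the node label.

D

Farness (sum of distances to all others) for each node — A:28, B:30, C:27, D:20, E:22, F:23, G:22, H:39, I:32, J:28, K:29, L:30.
The smallest farness is 20, for D, so D has the highest closeness.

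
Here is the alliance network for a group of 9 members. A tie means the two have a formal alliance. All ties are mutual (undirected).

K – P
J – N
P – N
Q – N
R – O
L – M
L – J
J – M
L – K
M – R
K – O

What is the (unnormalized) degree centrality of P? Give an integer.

2

P is directly tied to K and N. That is 2 neighbors, so the degree of P is 2.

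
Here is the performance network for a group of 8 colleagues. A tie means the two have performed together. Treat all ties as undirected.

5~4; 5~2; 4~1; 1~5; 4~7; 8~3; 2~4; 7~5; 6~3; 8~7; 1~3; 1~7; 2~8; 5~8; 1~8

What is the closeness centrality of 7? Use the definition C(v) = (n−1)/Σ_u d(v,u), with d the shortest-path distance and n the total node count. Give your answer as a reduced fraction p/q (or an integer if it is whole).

7/11

Distances from 7: 1:1, 2:2, 3:2, 4:1, 5:1, 6:3, 8:1. Sum = 11.
n = 8, so closeness = 7/11.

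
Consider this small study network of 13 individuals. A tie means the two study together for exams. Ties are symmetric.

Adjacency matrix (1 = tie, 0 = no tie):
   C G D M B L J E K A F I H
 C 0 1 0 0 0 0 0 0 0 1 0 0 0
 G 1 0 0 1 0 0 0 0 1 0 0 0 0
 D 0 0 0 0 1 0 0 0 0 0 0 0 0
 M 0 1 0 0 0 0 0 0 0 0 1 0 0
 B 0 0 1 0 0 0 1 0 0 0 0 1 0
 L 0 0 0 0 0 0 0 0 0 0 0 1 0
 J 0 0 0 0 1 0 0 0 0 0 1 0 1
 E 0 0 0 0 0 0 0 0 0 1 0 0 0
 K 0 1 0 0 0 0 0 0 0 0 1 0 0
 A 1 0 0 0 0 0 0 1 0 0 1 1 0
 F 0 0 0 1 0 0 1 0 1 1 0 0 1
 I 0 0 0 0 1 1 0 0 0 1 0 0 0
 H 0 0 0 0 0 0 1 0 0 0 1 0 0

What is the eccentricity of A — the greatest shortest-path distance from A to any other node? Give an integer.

3

Distances from A: B:2, C:1, D:3, E:1, F:1, G:2, H:2, I:1, J:2, K:2, L:2, M:2.
The largest is 3 (to D), so the eccentricity of A is 3.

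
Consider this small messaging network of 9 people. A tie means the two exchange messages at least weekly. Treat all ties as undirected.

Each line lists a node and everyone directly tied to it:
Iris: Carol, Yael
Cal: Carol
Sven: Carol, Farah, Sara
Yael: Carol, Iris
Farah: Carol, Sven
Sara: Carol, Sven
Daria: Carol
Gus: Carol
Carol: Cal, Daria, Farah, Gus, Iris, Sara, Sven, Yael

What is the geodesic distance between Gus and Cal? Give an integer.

One shortest route is Gus – Carol – Cal, which uses 2 edges, and Gus and Cal are not directly tied, so nothing shorter exists. So d(Gus,Cal) = 2.

2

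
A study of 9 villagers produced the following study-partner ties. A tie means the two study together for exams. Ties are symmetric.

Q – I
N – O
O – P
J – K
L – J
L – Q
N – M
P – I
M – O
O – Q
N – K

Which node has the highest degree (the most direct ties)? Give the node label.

O

Degrees — I:2, J:2, K:2, L:2, M:2, N:3, O:4, P:2, Q:3.
The maximum is 4, attained only by O.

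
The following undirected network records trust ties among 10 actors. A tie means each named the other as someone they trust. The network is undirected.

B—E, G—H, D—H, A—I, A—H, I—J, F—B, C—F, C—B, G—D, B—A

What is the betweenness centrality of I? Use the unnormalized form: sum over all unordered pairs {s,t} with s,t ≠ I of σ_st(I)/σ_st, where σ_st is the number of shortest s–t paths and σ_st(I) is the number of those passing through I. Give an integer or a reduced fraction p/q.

Pairs whose geodesics pass through I — H–J: 1; D–J: 1; J–E: 1; J–G: 1; J–C: 1; J–A: 1; J–F: 1; J–B: 1.
All other pairs contribute 0.
Summing the contributions gives betweenness(I) = 8.

8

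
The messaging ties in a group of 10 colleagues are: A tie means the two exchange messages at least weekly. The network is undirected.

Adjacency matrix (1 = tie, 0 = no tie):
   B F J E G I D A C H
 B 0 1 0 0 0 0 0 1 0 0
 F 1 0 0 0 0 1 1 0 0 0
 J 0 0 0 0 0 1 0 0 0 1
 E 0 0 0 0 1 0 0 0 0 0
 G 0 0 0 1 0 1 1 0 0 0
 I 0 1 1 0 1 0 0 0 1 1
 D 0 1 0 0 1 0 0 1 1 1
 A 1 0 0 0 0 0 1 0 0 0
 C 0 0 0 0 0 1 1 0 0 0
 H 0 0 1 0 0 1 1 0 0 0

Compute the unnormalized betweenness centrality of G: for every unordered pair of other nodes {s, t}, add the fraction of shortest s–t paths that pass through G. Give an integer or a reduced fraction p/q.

Pairs whose geodesics pass through G — B–E: 3/3; F–E: 2/2; J–E: 1; E–I: 1; E–D: 1; E–A: 1; E–C: 2/2; E–H: 2/2; I–D: 1/4; I–A: 1/5.
All other pairs contribute 0.
Summing the contributions gives betweenness(G) = 169/20.

169/20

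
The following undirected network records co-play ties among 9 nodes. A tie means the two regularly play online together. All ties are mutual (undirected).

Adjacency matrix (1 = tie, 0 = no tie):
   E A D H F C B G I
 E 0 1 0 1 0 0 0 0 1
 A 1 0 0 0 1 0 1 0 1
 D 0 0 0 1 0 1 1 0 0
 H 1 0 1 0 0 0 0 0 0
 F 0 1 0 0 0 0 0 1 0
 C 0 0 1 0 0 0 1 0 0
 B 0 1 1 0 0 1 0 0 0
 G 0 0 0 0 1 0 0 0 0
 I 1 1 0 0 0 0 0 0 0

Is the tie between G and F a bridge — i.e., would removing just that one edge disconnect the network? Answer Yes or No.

Yes

Without the G–F edge there is no alternate route between G and F, so the network disconnects. It is a bridge.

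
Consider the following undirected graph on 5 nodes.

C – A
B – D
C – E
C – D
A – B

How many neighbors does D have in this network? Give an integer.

2

D is directly tied to B and C. That is 2 neighbors, so the degree of D is 2.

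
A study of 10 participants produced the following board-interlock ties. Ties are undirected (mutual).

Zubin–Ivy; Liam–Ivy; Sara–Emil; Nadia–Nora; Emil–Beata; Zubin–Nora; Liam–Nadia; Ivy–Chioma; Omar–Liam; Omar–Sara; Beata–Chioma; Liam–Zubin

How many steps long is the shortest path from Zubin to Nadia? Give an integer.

2

One shortest route is Zubin – Liam – Nadia, which uses 2 edges, and Zubin and Nadia are not directly tied, so nothing shorter exists. So d(Zubin,Nadia) = 2.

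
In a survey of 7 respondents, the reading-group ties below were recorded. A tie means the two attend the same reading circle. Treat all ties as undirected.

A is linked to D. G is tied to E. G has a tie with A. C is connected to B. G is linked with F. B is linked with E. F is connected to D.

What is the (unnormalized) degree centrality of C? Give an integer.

C is directly tied to B. That is 1 neighbor, so the degree of C is 1.

1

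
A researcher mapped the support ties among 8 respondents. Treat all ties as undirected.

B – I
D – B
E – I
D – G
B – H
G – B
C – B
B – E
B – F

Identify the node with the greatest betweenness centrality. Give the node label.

B

Unnormalized betweenness of each node: B:19, C:0, D:0, E:0, F:0, G:0, H:0, I:0.
B has the largest value, 19, making it the main broker — the node through which the most shortest paths run.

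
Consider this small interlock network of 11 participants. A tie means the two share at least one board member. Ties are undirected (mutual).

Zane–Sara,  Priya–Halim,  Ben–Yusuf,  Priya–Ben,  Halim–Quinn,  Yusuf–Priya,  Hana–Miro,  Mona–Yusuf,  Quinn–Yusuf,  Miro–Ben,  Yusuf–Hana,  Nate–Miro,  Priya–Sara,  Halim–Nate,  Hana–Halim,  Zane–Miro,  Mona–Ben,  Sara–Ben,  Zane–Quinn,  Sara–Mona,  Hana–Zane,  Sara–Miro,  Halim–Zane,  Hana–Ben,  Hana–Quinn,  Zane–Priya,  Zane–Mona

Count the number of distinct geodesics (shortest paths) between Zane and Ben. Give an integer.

5

The shortest distance is 2. The length-2 paths are: Zane–Miro–Ben; Zane–Hana–Ben; Zane–Sara–Ben; Zane–Mona–Ben; Zane–Priya–Ben.
That gives 5 distinct shortest paths.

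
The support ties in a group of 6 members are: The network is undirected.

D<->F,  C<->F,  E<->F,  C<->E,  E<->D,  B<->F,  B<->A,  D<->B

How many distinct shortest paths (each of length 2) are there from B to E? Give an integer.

The shortest distance is 2. The length-2 paths are: B–F–E; B–D–E.
That gives 2 distinct shortest paths.

2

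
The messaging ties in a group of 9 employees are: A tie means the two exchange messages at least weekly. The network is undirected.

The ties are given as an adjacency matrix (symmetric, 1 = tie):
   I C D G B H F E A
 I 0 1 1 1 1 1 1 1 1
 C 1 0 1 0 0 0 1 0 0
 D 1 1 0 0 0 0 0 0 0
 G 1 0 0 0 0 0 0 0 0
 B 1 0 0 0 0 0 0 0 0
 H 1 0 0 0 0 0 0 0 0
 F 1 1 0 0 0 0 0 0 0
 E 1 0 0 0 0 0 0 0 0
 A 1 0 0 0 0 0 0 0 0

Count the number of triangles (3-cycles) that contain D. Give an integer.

1

D's neighbors: C and I.
Neighbor pairs that are themselves tied: D–C–I. Each forms one triangle with D, for 1 in total.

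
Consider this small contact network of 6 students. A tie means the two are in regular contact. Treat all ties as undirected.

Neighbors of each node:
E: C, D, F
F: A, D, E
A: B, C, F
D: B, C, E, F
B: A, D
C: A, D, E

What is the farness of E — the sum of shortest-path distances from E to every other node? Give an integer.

Distances from E: A:2, B:2, C:1, D:1, F:1.
Sum = 2 + 2 + 1 + 1 + 1 = 7.

7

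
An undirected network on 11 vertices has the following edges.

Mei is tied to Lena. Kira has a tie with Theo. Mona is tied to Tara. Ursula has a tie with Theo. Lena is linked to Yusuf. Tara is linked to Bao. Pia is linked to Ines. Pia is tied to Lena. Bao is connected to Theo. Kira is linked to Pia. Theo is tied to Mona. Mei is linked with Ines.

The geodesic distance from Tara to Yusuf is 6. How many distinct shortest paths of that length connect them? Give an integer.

2

The shortest distance is 6. The length-6 paths are: Tara–Mona–Theo–Kira–Pia–Lena–Yusuf; Tara–Bao–Theo–Kira–Pia–Lena–Yusuf.
That gives 2 distinct shortest paths.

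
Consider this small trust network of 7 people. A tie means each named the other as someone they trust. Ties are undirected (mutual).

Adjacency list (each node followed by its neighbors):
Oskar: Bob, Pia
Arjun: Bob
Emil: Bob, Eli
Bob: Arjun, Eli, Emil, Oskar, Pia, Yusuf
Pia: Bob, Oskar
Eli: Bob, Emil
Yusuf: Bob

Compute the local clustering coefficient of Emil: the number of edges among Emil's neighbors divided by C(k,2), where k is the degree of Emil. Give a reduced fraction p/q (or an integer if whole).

Emil's neighbors: Bob and Eli (k = 2).
Possible neighbor pairs: C(2,2) = 1. Edges among them: Bob–Eli → e = 1.
Clustering(Emil) = 1/1.

1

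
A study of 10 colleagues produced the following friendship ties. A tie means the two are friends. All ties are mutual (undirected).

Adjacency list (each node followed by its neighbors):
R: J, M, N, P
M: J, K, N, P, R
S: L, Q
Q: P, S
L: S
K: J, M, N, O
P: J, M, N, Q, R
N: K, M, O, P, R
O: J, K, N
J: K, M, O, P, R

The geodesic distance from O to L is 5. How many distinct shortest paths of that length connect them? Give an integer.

The shortest distance is 5. The length-5 paths are: O–J–P–Q–S–L; O–N–P–Q–S–L.
That gives 2 distinct shortest paths.

2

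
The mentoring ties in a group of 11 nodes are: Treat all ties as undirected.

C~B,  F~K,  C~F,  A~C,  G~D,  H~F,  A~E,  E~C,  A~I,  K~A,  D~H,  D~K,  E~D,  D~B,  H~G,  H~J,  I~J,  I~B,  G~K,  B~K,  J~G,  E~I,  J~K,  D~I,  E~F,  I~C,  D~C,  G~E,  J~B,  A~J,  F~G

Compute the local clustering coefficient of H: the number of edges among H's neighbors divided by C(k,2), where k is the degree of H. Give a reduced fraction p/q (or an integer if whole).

H's neighbors: D, F, G, and J (k = 4).
Possible neighbor pairs: C(4,2) = 6. Edges among them: D–G, F–G, G–J → e = 3.
Clustering(H) = 3/6 = 1/2.

1/2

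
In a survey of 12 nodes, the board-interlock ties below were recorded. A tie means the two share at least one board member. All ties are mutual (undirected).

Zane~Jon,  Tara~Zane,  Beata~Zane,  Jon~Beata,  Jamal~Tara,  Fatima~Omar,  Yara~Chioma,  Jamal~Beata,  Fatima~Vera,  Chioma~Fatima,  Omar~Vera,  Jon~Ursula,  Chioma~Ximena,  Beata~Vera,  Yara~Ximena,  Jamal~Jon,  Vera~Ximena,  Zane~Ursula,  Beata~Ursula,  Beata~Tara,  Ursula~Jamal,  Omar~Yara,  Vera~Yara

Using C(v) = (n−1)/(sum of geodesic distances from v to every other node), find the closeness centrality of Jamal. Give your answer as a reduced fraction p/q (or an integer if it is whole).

Distances from Jamal: Beata:1, Chioma:4, Fatima:3, Jon:1, Omar:3, Tara:1, Ursula:1, Vera:2, Ximena:3, Yara:3, Zane:2. Sum = 24.
n = 12, so closeness = 11/24.

11/24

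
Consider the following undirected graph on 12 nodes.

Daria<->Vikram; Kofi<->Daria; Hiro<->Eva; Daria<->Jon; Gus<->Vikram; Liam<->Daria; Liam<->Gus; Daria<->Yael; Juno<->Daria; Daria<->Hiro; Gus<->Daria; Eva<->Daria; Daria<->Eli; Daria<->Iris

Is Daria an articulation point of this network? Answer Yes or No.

Yes

Removing Daria leaves {Yael} with no path to {Eva and Hiro}, so the network splits into 8 components. Daria is a cut vertex.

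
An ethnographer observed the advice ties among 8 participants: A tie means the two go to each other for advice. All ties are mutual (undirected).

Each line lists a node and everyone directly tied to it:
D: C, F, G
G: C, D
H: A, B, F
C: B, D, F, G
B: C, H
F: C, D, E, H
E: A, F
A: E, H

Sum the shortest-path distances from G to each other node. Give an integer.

16

Distances from G: A:4, B:2, C:1, D:1, E:3, F:2, H:3.
Sum = 4 + 2 + 1 + 1 + 3 + 2 + 3 = 16.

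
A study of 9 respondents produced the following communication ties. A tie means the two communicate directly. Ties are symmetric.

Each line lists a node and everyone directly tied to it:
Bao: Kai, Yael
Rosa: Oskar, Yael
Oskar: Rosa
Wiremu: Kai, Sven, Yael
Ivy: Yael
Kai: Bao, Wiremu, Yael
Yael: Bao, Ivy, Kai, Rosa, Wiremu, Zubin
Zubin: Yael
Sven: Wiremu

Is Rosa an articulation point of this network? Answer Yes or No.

Removing Rosa leaves {Bao, Ivy, Kai, Sven, Wiremu, Yael, and Zubin} with no path to {Oskar}, so the network splits into 2 components. Rosa is a cut vertex.

Yes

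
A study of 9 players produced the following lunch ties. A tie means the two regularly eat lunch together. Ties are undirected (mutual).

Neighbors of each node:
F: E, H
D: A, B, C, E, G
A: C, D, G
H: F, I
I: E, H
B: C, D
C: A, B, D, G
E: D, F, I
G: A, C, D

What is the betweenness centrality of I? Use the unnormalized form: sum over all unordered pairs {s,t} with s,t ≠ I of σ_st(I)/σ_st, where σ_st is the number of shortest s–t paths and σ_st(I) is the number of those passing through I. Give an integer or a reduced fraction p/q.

3

Pairs whose geodesics pass through I — H–E: 1/2; H–G: 1/2; H–A: 1/2; H–C: 1/2; H–D: 1/2; H–B: 1/2.
All other pairs contribute 0.
Summing the contributions gives betweenness(I) = 3.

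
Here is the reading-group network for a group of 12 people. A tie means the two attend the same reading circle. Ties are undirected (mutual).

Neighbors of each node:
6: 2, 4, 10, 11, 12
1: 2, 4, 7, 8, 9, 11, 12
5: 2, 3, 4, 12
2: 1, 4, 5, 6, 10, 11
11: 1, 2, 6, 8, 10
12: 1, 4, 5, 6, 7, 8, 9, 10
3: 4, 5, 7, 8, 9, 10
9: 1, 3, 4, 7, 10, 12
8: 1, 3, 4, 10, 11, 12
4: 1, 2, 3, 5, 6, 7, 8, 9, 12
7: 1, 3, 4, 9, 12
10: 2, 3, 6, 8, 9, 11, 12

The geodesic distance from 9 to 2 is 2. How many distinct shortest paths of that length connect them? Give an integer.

The shortest distance is 2. The length-2 paths are: 9–10–2; 9–4–2; 9–1–2.
That gives 3 distinct shortest paths.

3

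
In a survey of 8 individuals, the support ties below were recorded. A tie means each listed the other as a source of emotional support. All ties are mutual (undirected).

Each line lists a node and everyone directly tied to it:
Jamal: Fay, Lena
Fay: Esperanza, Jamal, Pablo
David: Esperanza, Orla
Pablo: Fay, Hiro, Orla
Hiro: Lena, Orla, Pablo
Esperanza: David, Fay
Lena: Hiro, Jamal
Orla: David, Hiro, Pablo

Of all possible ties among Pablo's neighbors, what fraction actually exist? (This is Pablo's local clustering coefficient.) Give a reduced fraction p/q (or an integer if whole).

Pablo's neighbors: Fay, Hiro, and Orla (k = 3).
Possible neighbor pairs: C(3,2) = 3. Edges among them: Hiro–Orla → e = 1.
Clustering(Pablo) = 1/3.

1/3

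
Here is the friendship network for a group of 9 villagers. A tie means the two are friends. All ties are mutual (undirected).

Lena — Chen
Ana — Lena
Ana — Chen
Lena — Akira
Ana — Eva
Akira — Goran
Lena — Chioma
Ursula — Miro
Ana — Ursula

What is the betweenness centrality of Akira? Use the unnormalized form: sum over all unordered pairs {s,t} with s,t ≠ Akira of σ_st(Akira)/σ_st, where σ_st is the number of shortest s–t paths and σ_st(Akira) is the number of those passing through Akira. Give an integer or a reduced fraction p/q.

7

Pairs whose geodesics pass through Akira — Eva–Goran: 1; Chioma–Goran: 1; Ursula–Goran: 1; Ana–Goran: 1; Miro–Goran: 1; Chen–Goran: 1; Goran–Lena: 1.
All other pairs contribute 0.
Summing the contributions gives betweenness(Akira) = 7.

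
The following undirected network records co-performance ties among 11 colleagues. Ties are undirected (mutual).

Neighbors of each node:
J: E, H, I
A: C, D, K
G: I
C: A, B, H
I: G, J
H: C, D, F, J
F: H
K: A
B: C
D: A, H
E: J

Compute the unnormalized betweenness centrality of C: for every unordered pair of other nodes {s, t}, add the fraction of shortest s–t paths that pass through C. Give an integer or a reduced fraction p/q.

Pairs whose geodesics pass through C — B–J: 1; B–A: 1; B–D: 2/2; B–K: 1; B–H: 1; B–G: 1; B–I: 1; B–F: 1; B–E: 1; J–A: 1/2; J–K: 1/2; A–H: 1/2; A–G: 1/2; A–I: 1/2 … (+7 more pairs).
All other pairs contribute 0.
Summing the contributions gives betweenness(C) = 15.

15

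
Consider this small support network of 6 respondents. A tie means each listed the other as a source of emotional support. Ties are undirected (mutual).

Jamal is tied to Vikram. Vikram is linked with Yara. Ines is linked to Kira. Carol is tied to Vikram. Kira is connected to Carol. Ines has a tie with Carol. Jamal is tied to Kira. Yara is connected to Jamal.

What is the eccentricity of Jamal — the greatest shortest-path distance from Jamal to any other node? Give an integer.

2

Distances from Jamal: Carol:2, Ines:2, Kira:1, Vikram:1, Yara:1.
The largest is 2 (to Carol and Ines), so the eccentricity of Jamal is 2.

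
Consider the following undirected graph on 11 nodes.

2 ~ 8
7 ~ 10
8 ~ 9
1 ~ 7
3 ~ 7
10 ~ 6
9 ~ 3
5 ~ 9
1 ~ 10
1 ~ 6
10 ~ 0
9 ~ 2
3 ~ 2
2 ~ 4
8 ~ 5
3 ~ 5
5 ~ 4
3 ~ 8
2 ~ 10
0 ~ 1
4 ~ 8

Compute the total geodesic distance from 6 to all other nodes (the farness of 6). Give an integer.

24

Distances from 6: 0:2, 1:1, 2:2, 3:3, 4:3, 5:4, 7:2, 8:3, 9:3, 10:1.
Sum = 2 + 1 + 2 + 3 + 3 + 4 + 2 + 3 + 3 + 1 = 24.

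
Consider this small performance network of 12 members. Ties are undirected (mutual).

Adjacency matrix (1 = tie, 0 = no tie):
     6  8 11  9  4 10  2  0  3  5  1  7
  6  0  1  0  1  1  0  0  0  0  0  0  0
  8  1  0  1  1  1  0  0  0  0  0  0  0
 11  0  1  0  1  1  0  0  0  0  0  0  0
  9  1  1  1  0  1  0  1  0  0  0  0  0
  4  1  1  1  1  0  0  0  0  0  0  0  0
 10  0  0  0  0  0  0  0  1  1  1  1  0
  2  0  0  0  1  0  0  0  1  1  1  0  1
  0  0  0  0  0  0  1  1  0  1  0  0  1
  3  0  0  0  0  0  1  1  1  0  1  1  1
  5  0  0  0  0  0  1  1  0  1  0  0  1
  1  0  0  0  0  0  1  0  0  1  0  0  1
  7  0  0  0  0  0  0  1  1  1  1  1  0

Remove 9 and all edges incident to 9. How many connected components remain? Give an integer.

2

Without 9, the remaining ties split the others into: {4, 6, 8, 11}; {0, 1, 2, 3, 5, 7, 10}.
That's 2 separate components.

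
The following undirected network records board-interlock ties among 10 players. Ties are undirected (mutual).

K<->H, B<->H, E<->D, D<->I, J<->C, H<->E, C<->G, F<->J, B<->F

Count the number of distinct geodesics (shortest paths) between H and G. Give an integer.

1

The shortest distance is 5, and the only length-5 path is H–B–F–J–C–G. So there is exactly 1 shortest path.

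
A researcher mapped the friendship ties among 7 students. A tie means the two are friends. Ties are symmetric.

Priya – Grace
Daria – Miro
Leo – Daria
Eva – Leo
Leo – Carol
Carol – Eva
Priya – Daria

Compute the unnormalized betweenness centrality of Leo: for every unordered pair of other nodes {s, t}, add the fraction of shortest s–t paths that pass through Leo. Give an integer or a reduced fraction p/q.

Pairs whose geodesics pass through Leo — Carol–Daria: 1; Carol–Grace: 1; Carol–Priya: 1; Carol–Miro: 1; Eva–Daria: 1; Eva–Grace: 1; Eva–Priya: 1; Eva–Miro: 1.
All other pairs contribute 0.
Summing the contributions gives betweenness(Leo) = 8.

8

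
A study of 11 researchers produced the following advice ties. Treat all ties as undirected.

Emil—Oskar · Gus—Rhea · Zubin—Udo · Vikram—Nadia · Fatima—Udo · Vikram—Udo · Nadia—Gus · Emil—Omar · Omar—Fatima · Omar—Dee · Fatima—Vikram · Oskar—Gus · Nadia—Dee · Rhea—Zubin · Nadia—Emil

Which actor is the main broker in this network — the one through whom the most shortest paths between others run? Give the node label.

Nadia

Unnormalized betweenness of each node: Dee:13/12, Emil:35/6, Fatima:61/12, Gus:113/12, Nadia:14, Omar:17/3, Oskar:11/6, Rhea:49/12, Udo:77/12, Vikram:73/12, Zubin:7/2.
Nadia has the largest value, 14, making it the main broker — the node through which the most shortest paths run.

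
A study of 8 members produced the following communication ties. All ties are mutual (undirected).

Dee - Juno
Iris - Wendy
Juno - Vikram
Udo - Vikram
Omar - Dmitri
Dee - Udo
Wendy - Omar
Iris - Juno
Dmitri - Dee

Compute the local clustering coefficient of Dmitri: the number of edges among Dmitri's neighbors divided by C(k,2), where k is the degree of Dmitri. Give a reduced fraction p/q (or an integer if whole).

0

Dmitri's neighbors: Dee and Omar (k = 2).
Possible neighbor pairs: C(2,2) = 1. Edges among them: none → e = 0.
Clustering(Dmitri) = 0/1.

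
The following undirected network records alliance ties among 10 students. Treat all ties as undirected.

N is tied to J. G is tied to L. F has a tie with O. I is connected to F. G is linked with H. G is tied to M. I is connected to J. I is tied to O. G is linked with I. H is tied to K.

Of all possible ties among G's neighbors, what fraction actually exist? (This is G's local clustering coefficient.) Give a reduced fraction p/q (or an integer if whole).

0

G's neighbors: H, I, L, and M (k = 4).
Possible neighbor pairs: C(4,2) = 6. Edges among them: none → e = 0.
Clustering(G) = 0/6 = 0.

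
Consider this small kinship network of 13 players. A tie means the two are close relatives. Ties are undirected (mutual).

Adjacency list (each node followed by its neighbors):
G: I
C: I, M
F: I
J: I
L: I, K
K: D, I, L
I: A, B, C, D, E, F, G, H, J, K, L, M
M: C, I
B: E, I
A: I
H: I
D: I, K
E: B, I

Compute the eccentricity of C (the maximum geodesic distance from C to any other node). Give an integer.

Distances from C: A:2, B:2, D:2, E:2, F:2, G:2, H:2, I:1, J:2, K:2, L:2, M:1.
The largest is 2 (to D, A, B, L, K, H, F, E, G, and J), so the eccentricity of C is 2.

2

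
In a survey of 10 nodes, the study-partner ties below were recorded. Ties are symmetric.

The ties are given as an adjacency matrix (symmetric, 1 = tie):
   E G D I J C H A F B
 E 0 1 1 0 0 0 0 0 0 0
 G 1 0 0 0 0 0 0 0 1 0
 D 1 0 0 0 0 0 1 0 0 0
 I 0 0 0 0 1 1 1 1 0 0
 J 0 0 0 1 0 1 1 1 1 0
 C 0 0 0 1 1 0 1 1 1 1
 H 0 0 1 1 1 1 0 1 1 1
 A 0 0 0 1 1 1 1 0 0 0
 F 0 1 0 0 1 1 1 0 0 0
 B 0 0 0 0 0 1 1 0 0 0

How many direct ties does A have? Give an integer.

A is directly tied to C, H, I, and J. That is 4 neighbors, so the degree of A is 4.

4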